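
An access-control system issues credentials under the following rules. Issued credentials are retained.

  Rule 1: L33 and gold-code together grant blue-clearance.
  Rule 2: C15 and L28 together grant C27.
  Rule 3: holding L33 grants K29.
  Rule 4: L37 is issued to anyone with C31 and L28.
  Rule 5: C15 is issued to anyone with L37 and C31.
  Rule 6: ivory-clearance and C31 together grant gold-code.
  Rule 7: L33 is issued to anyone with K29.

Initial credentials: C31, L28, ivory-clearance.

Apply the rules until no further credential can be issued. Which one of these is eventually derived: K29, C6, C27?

Holding C31 and L28 grants L37 (Rule 4).
Holding L37 and C31 grants C15 (Rule 5).
Holding C15 and L28 grants C27 (Rule 2).
K29 would need L33 (Rule 3), but L33 is never granted. No rule produces C6, and it is not given.

C27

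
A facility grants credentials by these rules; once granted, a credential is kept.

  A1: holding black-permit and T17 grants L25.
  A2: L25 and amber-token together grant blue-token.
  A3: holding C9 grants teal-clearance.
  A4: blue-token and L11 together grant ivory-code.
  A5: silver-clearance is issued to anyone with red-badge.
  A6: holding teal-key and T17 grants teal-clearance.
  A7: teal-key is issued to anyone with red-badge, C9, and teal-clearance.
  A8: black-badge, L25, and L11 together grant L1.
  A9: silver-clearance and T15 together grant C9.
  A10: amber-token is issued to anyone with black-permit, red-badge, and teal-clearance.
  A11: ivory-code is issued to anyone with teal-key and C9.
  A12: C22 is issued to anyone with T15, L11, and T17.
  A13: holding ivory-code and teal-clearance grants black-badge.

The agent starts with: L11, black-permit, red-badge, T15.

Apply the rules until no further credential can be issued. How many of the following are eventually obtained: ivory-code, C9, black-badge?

3

Holding red-badge grants silver-clearance (A5).
Holding silver-clearance and T15 grants C9 (A9).
Holding C9 grants teal-clearance (A3).
Holding red-badge, C9, and teal-clearance grants teal-key (A7).
Holding teal-key and C9 grants ivory-code (A11).
Holding ivory-code and teal-clearance grants black-badge (A13).
ivory-code: reached.
C9: reached.
black-badge: reached.
All 3 are reached.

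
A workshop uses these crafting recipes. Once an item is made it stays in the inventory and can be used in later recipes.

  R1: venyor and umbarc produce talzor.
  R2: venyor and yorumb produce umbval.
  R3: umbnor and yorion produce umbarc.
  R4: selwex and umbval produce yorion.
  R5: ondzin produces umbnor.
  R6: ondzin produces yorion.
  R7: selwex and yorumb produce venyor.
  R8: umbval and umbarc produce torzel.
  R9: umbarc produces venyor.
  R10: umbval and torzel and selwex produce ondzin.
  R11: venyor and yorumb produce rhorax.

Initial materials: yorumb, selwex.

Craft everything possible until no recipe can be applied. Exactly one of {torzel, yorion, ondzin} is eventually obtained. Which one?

Using R7, selwex and yorumb make venyor.
Using R2, venyor and yorumb make umbval.
selwex and umbval → yorion (R4).
torzel would need umbval and umbarc (R8), but umbarc is never obtained. ondzin would need umbval, torzel, and selwex (R10), but torzel is never obtained.

yorion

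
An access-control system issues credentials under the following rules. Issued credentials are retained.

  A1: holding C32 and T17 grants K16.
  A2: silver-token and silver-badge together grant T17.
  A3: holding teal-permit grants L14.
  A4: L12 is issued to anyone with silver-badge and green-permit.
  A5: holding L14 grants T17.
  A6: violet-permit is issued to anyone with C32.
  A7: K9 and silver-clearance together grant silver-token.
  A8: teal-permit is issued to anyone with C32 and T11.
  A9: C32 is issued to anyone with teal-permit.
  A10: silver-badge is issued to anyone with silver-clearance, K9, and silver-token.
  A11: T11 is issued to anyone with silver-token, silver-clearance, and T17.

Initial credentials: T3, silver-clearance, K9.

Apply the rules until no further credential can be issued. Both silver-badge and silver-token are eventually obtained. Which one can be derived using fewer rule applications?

silver-token: Holding K9 and silver-clearance grants silver-token (A7). [1 rule application]
silver-badge: Holding K9 and silver-clearance grants silver-token (A7). Holding silver-clearance, K9, and silver-token grants silver-badge (A10). [2 rule applications]
silver-token needs fewer.

silver-token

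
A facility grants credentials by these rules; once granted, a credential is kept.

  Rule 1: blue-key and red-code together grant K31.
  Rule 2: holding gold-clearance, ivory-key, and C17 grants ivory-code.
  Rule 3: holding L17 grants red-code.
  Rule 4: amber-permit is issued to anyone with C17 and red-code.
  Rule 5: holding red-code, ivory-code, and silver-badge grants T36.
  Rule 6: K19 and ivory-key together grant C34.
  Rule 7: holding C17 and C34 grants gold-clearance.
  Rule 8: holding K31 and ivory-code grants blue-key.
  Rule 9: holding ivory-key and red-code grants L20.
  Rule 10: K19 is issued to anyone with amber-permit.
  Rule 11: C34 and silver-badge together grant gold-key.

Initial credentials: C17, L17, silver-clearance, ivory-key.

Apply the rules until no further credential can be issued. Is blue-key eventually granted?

blue-key would need K31 and ivory-code (Rule 8), but K31 is never granted.

No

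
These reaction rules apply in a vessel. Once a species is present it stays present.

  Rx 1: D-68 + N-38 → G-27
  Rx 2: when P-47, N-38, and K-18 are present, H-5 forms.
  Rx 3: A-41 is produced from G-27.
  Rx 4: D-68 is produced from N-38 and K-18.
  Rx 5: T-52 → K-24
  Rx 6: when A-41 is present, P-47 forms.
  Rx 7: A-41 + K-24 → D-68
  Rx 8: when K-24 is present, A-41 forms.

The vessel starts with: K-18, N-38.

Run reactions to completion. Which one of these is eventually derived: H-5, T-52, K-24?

N-38 and K-18 present → D-68 forms (Rx 4).
D-68 and N-38 present → G-27 forms (Rx 1).
G-27 present → A-41 forms (Rx 3).
A-41 present → P-47 forms (Rx 6).
P-47, N-38, and K-18 present → H-5 forms (Rx 2).
No rule produces T-52, and it is not given. K-24 would need T-52 (Rx 5), but T-52 never forms.

H-5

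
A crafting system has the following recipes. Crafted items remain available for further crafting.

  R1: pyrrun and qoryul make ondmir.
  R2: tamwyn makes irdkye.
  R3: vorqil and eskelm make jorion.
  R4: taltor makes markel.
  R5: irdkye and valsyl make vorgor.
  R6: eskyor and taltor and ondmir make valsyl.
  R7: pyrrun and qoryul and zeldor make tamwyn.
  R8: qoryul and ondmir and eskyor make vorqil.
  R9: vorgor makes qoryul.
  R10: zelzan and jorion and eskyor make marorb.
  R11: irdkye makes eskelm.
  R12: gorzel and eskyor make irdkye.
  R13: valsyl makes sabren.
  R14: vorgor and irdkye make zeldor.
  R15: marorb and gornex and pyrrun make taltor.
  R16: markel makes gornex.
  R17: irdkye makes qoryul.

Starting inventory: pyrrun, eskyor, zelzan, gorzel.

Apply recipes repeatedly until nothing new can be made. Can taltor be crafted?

taltor would need marorb, gornex, and pyrrun (R15), but gornex is never obtained.

No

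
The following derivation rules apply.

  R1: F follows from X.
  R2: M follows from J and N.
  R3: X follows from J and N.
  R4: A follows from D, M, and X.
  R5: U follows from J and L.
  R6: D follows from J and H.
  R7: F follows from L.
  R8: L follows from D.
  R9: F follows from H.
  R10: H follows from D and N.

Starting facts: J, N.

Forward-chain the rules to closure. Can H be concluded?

H would need D and N (R10), but D is never established.

No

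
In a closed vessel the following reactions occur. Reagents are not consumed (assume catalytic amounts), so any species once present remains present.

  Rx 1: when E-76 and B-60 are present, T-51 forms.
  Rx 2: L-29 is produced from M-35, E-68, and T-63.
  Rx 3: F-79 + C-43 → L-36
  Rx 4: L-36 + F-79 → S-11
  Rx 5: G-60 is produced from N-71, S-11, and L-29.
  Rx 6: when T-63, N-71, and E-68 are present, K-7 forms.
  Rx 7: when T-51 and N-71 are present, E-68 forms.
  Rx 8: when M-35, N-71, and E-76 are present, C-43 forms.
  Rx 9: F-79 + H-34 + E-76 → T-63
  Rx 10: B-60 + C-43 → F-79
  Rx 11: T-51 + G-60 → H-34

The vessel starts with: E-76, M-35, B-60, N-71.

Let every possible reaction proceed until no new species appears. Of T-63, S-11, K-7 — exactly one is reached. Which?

M-35, N-71, and E-76 present → C-43 forms (Rx 8).
B-60 and C-43 present → F-79 forms (Rx 10).
F-79 and C-43 present → L-36 forms (Rx 3).
L-36 and F-79 present → S-11 forms (Rx 4).
T-63 would need F-79, H-34, and E-76 (Rx 9), but H-34 never forms. K-7 would need T-63, N-71, and E-68 (Rx 6), but T-63 never forms.

S-11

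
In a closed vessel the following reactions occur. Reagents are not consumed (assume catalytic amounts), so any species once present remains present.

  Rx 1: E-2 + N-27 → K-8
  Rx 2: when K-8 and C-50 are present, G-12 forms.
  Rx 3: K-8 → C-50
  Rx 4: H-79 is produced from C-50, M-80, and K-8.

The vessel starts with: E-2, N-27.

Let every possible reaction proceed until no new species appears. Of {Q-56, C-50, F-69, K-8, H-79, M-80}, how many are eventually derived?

2

E-2 and N-27 present → K-8 forms (Rx 1).
K-8 present → C-50 forms (Rx 3).
No rule produces Q-56, and it is not given.
C-50: reached.
No rule produces F-69, and it is not given.
K-8: reached.
H-79 would need C-50, M-80, and K-8 (Rx 4), but M-80 never forms.
No rule produces M-80, and it is not given.
Reached: C-50 and K-8 — 2 of the 6.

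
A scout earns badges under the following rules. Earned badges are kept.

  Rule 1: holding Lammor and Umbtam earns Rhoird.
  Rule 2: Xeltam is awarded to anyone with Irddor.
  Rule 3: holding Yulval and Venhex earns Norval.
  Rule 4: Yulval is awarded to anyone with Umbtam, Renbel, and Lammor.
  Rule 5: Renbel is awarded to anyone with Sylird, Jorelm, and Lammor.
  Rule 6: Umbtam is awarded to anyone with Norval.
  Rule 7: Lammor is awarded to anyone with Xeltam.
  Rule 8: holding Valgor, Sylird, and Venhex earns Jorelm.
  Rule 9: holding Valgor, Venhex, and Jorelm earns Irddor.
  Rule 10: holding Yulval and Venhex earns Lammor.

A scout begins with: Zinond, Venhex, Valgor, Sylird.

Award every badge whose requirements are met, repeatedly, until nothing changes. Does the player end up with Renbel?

With Valgor, Sylird, and Venhex, Jorelm is earned (Rule 8).
With Valgor, Venhex, and Jorelm, Irddor is earned (Rule 9).
With Irddor, Xeltam is earned (Rule 2).
With Xeltam, Lammor is earned (Rule 7).
With Sylird, Jorelm, and Lammor, Renbel is earned (Rule 5).

Yes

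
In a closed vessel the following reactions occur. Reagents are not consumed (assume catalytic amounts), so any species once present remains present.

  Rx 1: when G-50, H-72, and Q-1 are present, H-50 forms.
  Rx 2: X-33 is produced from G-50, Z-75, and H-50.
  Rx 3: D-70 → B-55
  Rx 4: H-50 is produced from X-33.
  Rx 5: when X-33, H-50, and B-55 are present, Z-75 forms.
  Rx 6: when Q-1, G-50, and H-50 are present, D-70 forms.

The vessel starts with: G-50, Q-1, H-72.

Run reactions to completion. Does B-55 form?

Yes

G-50, H-72, and Q-1 present → H-50 forms (Rx 1).
Q-1, G-50, and H-50 present → D-70 forms (Rx 6).
D-70 present → B-55 forms (Rx 3).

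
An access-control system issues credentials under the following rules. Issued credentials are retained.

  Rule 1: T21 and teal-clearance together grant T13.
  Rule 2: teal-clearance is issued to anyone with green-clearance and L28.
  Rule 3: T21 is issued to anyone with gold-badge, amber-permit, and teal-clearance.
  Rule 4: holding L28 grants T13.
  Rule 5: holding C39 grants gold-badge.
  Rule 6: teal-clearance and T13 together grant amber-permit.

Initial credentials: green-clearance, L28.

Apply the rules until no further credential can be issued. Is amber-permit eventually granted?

Yes

Holding green-clearance and L28 grants teal-clearance (Rule 2).
Holding L28 grants T13 (Rule 4).
Holding teal-clearance and T13 grants amber-permit (Rule 6).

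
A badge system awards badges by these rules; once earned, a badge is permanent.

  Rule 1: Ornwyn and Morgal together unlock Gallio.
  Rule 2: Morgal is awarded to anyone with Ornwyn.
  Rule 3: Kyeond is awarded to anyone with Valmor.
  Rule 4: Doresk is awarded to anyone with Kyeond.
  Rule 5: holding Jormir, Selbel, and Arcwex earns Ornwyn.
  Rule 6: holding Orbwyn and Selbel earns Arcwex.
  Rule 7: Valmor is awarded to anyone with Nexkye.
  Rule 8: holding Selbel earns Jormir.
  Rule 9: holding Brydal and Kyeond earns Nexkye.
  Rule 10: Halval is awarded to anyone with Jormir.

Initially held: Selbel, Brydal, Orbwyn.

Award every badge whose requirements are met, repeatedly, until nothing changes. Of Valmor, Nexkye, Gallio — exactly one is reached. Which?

With Orbwyn and Selbel, Arcwex is earned (Rule 6).
With Selbel, Jormir is earned (Rule 8).
With Jormir, Selbel, and Arcwex, Ornwyn is earned (Rule 5).
With Ornwyn, Morgal is earned (Rule 2).
With Ornwyn and Morgal, Gallio is earned (Rule 1).
Nexkye would need Brydal and Kyeond (Rule 9), but Kyeond is never earned. Valmor would need Nexkye (Rule 7), but Nexkye is never earned.

Gallio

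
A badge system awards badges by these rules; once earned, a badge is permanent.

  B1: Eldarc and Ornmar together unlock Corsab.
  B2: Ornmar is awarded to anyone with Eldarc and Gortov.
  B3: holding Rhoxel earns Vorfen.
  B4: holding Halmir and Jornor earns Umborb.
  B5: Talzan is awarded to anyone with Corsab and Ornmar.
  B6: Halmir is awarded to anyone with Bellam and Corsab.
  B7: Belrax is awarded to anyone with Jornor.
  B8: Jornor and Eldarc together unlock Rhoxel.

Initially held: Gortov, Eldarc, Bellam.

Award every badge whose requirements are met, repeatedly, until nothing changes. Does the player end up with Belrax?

No

Belrax would need Jornor (B7), but Jornor is never earned.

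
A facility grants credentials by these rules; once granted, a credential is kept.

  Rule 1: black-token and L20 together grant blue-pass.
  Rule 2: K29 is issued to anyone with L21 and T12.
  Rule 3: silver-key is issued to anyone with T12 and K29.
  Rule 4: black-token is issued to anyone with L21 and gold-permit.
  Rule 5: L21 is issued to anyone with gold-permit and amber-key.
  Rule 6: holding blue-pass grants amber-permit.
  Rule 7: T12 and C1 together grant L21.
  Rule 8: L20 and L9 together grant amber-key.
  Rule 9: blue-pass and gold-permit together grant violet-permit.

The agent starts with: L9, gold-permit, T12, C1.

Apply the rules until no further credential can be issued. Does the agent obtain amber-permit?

amber-permit would need blue-pass (Rule 6), but blue-pass is never granted.

No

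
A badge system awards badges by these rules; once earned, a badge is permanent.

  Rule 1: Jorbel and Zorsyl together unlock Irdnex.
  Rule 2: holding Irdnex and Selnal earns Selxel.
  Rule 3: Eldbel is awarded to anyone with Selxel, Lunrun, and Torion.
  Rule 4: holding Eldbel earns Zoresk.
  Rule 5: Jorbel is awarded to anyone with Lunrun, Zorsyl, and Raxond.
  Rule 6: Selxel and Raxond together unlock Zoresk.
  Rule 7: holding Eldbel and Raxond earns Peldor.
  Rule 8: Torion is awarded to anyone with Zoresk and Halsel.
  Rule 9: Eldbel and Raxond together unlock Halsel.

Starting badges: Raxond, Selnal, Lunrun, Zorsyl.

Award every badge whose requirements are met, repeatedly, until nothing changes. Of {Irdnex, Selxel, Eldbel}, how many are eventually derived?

With Lunrun, Zorsyl, and Raxond, Jorbel is earned (Rule 5).
With Jorbel and Zorsyl, Irdnex is earned (Rule 1).
With Irdnex and Selnal, Selxel is earned (Rule 2).
Irdnex: reached.
Selxel: reached.
Eldbel would need Selxel, Lunrun, and Torion (Rule 3), but Torion is never earned.
Reached: Irdnex and Selxel — 2 of the 3.

2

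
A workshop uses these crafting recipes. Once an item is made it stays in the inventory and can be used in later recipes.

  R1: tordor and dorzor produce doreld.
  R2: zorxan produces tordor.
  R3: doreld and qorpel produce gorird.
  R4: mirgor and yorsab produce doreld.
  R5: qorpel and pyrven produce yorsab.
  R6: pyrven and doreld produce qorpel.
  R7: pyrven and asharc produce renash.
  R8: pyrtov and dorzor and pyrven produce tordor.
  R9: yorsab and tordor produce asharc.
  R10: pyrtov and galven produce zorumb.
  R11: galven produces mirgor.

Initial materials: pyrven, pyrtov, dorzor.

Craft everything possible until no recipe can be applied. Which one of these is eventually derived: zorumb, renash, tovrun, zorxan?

pyrtov and dorzor and pyrven → tordor (R8).
tordor and dorzor → doreld (R1).
Using R6, pyrven and doreld make qorpel.
qorpel and pyrven → yorsab (R5).
Using R9, yorsab and tordor make asharc.
Using R7, pyrven and asharc make renash.
No rule produces tovrun, and it is not given. zorumb would need pyrtov and galven (R10), but galven is never obtained. No rule produces zorxan, and it is not given.

renash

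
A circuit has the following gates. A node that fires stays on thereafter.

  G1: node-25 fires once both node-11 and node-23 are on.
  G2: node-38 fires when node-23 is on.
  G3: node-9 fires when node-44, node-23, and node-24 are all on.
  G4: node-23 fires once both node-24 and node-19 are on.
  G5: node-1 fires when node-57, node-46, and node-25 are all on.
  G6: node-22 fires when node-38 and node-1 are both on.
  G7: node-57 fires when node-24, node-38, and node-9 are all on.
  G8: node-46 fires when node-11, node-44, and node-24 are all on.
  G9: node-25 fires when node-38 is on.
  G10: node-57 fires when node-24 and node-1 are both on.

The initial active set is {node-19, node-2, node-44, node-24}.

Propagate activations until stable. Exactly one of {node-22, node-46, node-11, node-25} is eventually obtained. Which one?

node-24 and node-19 are on, so node-23 fires (G4).
G2: node-23 on → node-38 on.
node-38 is on, so node-25 fires (G9).
node-46 would need node-11, node-44, and node-24 (G8), but node-11 never turns on. No rule produces node-11, and it is not given. node-22 would need node-38 and node-1 (G6), but node-1 never turns on.

node-25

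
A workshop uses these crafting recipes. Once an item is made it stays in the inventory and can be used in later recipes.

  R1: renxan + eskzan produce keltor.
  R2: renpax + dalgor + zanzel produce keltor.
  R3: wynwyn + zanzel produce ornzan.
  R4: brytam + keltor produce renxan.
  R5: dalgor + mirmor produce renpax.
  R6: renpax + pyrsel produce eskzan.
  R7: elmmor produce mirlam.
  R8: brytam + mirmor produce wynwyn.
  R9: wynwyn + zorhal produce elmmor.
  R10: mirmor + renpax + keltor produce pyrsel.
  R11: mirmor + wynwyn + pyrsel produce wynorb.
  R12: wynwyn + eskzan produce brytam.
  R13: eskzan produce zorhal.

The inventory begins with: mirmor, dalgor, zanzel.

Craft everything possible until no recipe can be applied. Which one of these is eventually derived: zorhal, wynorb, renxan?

Using R5, dalgor and mirmor make renpax.
renpax + dalgor + zanzel → keltor (R2).
mirmor + renpax + keltor → pyrsel (R10).
Using R6, renpax and pyrsel make eskzan.
Using R13, eskzan makes zorhal.
renxan would need brytam and keltor (R4), but brytam is never obtained. wynorb would need mirmor, wynwyn, and pyrsel (R11), but wynwyn is never obtained.

zorhal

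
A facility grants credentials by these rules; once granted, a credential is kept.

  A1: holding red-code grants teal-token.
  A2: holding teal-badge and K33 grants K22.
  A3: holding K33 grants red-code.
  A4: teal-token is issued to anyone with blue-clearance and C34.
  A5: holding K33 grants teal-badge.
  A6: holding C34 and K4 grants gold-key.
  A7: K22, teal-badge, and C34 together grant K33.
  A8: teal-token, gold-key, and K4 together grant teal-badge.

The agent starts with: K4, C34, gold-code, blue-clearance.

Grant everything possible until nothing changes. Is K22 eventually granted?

No

K22 would need teal-badge and K33 (A2), but K33 is never granted.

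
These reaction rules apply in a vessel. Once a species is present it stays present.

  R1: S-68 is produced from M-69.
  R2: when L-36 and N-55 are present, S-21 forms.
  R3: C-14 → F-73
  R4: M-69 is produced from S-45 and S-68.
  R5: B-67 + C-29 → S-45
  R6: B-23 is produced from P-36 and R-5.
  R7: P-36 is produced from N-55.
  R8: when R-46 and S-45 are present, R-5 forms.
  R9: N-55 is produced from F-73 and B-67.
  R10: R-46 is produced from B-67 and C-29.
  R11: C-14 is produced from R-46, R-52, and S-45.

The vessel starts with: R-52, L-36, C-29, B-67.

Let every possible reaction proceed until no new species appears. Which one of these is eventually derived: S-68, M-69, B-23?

B-67 and C-29 present → S-45 forms (R5).
B-67 and C-29 present → R-46 forms (R10).
R-46 and S-45 present → R-5 forms (R8).
R-46, R-52, and S-45 present → C-14 forms (R11).
C-14 present → F-73 forms (R3).
F-73 and B-67 present → N-55 forms (R9).
N-55 present → P-36 forms (R7).
P-36 and R-5 present → B-23 forms (R6).
M-69 would need S-45 and S-68 (R4), but S-68 never forms. S-68 would need M-69 (R1), but M-69 never forms.

B-23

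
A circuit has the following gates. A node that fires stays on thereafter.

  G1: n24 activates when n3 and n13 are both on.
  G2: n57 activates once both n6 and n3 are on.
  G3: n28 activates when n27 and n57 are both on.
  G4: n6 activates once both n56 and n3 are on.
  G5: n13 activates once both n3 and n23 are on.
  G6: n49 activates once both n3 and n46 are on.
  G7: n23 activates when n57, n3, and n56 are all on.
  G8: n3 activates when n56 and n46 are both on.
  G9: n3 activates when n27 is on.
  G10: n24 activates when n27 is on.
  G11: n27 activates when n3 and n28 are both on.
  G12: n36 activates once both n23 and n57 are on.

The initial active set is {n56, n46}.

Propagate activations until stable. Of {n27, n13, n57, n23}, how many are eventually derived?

G8: n56 and n46 on → n3 on.
n56 and n3 are on, so n6 activates (G4).
G2: n6 and n3 on → n57 on.
n57, n3, and n56 are on, so n23 activates (G7).
G5: n3 and n23 on → n13 on.
n27 would need n3 and n28 (G11), but n28 never turns on.
n13: reached.
n57: reached.
n23: reached.
Reached: n13, n57, and n23 — 3 of the 4.

3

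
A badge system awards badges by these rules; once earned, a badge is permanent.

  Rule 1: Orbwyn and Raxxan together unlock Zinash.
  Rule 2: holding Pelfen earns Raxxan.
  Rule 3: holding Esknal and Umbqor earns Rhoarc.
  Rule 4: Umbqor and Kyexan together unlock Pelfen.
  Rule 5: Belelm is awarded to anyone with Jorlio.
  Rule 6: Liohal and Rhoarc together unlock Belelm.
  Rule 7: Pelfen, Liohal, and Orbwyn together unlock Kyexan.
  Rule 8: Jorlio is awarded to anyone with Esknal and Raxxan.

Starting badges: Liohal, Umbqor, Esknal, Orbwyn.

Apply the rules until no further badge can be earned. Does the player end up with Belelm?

With Esknal and Umbqor, Rhoarc is earned (Rule 3).
With Liohal and Rhoarc, Belelm is earned (Rule 6).

Yes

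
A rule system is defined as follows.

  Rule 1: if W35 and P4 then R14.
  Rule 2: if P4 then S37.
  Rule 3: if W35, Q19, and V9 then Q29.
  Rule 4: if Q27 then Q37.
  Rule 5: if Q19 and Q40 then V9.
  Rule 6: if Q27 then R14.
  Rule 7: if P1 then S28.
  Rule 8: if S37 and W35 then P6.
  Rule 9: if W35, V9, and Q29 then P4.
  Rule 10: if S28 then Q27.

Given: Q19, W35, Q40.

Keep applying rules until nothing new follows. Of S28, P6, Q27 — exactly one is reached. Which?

Q19 and Q40 hold, so V9 follows (Rule 5).
W35, Q19, and V9 hold, so Q29 follows (Rule 3).
From W35, V9, and Q29, Rule 9 gives P4.
From P4, Rule 2 gives S37.
S37 and W35 hold, so P6 follows (Rule 8).
S28 would need P1 (Rule 7), but P1 is never established. Q27 would need S28 (Rule 10), but S28 is never established.

P6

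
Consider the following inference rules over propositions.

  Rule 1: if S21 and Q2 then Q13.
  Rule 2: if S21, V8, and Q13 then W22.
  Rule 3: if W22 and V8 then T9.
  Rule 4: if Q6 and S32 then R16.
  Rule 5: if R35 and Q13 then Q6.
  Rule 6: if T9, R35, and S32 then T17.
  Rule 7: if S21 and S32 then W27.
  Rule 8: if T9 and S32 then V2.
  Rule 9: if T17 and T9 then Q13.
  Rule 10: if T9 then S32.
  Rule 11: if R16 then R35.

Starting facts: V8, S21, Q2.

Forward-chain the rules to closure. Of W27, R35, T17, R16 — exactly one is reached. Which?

W27

From S21 and Q2, Rule 1 gives Q13.
S21, V8, and Q13 hold, so W22 follows (Rule 2).
W22 and V8 hold, so T9 follows (Rule 3).
From T9, Rule 10 gives S32.
S21 and S32 hold, so W27 follows (Rule 7).
R16 would need Q6 and S32 (Rule 4), but Q6 is never established. T17 would need T9, R35, and S32 (Rule 6), but R35 is never established. R35 would need R16 (Rule 11), but R16 is never established.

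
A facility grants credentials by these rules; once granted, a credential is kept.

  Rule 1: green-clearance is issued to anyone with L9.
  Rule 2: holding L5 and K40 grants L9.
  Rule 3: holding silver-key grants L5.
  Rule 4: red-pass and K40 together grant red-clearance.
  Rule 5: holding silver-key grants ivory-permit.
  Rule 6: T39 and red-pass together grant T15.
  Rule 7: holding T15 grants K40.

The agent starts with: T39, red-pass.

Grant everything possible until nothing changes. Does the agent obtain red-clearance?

Yes

Holding T39 and red-pass grants T15 (Rule 6).
Holding T15 grants K40 (Rule 7).
Holding red-pass and K40 grants red-clearance (Rule 4).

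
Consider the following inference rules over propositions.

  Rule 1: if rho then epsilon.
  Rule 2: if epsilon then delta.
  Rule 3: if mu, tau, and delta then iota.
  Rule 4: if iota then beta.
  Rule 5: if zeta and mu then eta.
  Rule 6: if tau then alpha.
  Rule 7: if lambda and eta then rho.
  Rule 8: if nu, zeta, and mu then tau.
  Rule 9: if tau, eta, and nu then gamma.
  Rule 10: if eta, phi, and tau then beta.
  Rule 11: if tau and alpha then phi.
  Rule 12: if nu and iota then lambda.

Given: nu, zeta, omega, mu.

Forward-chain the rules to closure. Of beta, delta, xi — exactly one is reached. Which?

beta

nu, zeta, and mu hold, so tau follows (Rule 8).
From zeta and mu, Rule 5 gives eta.
tau holds, so alpha follows (Rule 6).
tau and alpha hold, so phi follows (Rule 11).
From eta, phi, and tau, Rule 10 gives beta.
No rule produces xi, and it is not given. delta would need epsilon (Rule 2), but epsilon is never established.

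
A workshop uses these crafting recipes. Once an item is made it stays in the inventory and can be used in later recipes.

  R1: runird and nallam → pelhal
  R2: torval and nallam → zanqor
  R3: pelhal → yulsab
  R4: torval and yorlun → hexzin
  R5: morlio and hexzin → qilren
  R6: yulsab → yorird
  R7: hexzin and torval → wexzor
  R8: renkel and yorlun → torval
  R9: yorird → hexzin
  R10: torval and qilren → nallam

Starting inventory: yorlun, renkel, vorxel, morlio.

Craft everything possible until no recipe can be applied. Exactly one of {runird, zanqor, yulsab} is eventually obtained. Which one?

renkel and yorlun → torval (R8).
Using R4, torval and yorlun make hexzin.
Using R5, morlio and hexzin make qilren.
torval and qilren → nallam (R10).
torval and nallam → zanqor (R2).
No rule produces runird, and it is not given. yulsab would need pelhal (R3), but pelhal is never obtained.

zanqor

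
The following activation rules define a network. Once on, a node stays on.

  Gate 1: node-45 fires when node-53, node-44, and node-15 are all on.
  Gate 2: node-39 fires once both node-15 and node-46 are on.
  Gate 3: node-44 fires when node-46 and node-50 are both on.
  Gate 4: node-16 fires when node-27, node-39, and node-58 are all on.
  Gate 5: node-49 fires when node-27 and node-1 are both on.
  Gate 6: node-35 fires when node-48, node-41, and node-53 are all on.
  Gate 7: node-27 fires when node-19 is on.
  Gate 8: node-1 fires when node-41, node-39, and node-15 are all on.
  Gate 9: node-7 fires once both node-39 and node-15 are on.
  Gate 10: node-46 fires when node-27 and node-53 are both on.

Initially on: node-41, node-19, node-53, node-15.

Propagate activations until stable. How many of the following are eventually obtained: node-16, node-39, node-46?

2

Gate 7: node-19 on → node-27 on.
Gate 10: node-27 and node-53 on → node-46 on.
node-15 and node-46 are on, so node-39 fires (Gate 2).
node-16 would need node-27, node-39, and node-58 (Gate 4), but node-58 never turns on.
node-39: reached.
node-46: reached.
Reached: node-39 and node-46 — 2 of the 3.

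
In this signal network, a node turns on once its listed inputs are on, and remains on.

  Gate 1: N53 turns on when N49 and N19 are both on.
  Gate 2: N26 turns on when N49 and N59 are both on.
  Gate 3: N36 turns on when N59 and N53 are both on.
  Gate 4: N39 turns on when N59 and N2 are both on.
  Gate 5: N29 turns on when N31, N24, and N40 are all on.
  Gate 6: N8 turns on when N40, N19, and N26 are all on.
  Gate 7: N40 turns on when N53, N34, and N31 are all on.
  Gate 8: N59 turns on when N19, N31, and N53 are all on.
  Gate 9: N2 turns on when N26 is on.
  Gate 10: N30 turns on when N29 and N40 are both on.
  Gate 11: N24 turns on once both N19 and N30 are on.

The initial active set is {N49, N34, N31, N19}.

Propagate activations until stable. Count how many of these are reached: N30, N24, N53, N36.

2

Gate 1: N49 and N19 on → N53 on.
N19, N31, and N53 are on, so N59 turns on (Gate 8).
N59 and N53 are on, so N36 turns on (Gate 3).
N30 would need N29 and N40 (Gate 10), but N29 never turns on.
N24 would need N19 and N30 (Gate 11), but N30 never turns on.
N53: reached.
N36: reached.
Reached: N53 and N36 — 2 of the 4.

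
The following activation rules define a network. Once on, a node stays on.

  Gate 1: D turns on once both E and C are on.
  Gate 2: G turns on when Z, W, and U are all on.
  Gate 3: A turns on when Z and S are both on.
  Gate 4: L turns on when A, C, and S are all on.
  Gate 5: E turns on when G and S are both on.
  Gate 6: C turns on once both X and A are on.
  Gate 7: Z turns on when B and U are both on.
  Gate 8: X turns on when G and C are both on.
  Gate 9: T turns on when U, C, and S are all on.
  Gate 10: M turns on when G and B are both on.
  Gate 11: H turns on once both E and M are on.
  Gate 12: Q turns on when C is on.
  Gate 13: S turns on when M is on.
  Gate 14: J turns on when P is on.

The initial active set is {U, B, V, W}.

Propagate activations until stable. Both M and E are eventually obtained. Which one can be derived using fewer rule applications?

M: B and U are on, so Z turns on (Gate 7). Gate 2: Z, W, and U on → G on. G and B are on, so M turns on (Gate 10). [3 rule applications]
E: B and U are on, so Z turns on (Gate 7). Z, W, and U are on, so G turns on (Gate 2). G and B are on, so M turns on (Gate 10). Gate 13: M on → S on. Gate 5: G and S on → E on. [5 rule applications]
M needs fewer.

M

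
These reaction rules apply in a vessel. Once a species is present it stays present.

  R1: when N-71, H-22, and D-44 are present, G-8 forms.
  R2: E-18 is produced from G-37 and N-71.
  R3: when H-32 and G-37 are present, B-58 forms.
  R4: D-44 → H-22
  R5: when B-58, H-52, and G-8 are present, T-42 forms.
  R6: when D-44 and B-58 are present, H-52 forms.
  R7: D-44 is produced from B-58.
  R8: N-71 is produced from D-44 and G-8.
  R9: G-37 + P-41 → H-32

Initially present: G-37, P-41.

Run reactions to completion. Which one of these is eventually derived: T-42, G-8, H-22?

H-22

G-37 and P-41 present → H-32 forms (R9).
H-32 and G-37 present → B-58 forms (R3).
B-58 present → D-44 forms (R7).
D-44 present → H-22 forms (R4).
T-42 would need B-58, H-52, and G-8 (R5), but G-8 never forms. G-8 would need N-71, H-22, and D-44 (R1), but N-71 never forms.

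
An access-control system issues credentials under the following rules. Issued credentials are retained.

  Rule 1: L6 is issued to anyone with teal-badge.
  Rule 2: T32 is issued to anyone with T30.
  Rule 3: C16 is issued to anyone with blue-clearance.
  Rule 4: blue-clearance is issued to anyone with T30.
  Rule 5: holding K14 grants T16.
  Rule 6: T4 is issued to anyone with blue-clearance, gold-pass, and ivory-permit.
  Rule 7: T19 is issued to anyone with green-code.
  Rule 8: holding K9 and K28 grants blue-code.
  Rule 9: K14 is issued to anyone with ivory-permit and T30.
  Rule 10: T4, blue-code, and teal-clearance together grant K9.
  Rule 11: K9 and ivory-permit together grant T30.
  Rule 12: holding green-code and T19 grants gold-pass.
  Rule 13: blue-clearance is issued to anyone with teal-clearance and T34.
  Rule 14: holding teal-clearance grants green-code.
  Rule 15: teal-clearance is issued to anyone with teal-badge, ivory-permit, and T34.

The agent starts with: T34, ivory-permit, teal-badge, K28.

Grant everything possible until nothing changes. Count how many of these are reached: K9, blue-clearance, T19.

Holding teal-badge, ivory-permit, and T34 grants teal-clearance (Rule 15).
Holding teal-clearance grants green-code (Rule 14).
Holding teal-clearance and T34 grants blue-clearance (Rule 13).
Holding green-code grants T19 (Rule 7).
K9 would need T4, blue-code, and teal-clearance (Rule 10), but blue-code is never granted.
blue-clearance: reached.
T19: reached.
Reached: blue-clearance and T19 — 2 of the 3.

2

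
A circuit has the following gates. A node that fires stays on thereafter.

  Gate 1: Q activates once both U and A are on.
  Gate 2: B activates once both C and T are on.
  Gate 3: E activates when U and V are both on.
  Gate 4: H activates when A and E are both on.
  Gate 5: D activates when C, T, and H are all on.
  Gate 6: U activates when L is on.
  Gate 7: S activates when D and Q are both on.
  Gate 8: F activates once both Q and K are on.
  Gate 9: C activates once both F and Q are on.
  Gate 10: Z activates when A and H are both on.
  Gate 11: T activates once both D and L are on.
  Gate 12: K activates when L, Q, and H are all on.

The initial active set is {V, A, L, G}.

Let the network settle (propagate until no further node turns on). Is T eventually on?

T would need D and L (Gate 11), but D never turns on.

No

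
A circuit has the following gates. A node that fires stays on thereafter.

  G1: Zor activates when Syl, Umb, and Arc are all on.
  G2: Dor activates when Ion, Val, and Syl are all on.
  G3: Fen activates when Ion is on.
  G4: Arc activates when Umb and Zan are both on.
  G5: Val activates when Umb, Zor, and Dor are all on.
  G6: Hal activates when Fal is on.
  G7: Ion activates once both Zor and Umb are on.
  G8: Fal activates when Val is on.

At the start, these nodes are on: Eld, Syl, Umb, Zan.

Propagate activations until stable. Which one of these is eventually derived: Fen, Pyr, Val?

Umb and Zan are on, so Arc activates (G4).
Syl, Umb, and Arc are on, so Zor activates (G1).
G7: Zor and Umb on → Ion on.
Ion is on, so Fen activates (G3).
Val would need Umb, Zor, and Dor (G5), but Dor never turns on. No rule produces Pyr, and it is not given.

Fen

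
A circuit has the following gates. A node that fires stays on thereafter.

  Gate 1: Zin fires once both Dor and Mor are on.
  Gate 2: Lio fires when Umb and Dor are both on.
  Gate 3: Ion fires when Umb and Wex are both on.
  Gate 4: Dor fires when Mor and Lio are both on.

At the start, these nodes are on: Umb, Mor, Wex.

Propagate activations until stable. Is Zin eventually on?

Zin would need Dor and Mor (Gate 1), but Dor never turns on.

No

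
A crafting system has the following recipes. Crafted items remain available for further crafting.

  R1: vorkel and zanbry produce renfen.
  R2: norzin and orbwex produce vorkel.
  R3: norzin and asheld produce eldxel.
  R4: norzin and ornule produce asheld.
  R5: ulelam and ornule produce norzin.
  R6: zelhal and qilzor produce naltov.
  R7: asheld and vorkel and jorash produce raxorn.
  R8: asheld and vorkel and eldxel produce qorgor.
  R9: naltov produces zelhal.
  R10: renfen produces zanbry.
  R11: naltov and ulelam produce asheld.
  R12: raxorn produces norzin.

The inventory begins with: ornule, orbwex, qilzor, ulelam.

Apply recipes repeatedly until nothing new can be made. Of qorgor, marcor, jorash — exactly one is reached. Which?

ulelam and ornule → norzin (R5).
norzin and orbwex → vorkel (R2).
Using R4, norzin and ornule make asheld.
Using R3, norzin and asheld make eldxel.
Using R8, asheld, vorkel, and eldxel make qorgor.
No rule produces marcor, and it is not given. No rule produces jorash, and it is not given.

qorgor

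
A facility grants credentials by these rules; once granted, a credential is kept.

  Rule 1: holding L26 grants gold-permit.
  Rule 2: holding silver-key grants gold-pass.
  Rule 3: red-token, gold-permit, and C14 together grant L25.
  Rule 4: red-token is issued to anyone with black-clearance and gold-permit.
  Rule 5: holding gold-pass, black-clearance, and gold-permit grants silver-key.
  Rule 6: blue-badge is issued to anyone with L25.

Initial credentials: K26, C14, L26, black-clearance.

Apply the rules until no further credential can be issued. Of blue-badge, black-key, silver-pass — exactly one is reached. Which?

blue-badge

Holding L26 grants gold-permit (Rule 1).
Holding black-clearance and gold-permit grants red-token (Rule 4).
Holding red-token, gold-permit, and C14 grants L25 (Rule 3).
Holding L25 grants blue-badge (Rule 6).
No rule produces black-key, and it is not given. No rule produces silver-pass, and it is not given.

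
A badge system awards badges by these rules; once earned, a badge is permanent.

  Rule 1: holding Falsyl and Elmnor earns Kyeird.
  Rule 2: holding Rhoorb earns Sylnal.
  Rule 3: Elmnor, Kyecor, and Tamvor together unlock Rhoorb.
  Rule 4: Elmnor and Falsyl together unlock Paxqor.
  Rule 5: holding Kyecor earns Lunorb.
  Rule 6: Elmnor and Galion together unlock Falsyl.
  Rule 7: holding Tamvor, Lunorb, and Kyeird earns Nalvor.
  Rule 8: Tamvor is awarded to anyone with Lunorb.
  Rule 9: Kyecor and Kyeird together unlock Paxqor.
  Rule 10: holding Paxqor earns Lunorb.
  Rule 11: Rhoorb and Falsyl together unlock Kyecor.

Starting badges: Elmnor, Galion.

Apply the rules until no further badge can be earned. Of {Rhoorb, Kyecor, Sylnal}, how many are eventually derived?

0

Rhoorb would need Elmnor, Kyecor, and Tamvor (Rule 3), but Kyecor is never earned.
Kyecor would need Rhoorb and Falsyl (Rule 11), but Rhoorb is never earned.
Sylnal would need Rhoorb (Rule 2), but Rhoorb is never earned.
None of the 3 are reached.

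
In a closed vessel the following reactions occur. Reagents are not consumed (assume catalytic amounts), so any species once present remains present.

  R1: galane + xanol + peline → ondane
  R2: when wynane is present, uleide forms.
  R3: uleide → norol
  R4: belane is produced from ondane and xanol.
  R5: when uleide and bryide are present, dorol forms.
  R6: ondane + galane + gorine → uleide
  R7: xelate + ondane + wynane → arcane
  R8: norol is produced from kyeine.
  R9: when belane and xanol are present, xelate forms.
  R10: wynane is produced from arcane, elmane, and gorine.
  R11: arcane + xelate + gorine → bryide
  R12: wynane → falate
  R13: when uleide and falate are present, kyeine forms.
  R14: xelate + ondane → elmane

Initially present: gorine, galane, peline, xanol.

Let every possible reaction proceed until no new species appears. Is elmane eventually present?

Yes

galane, xanol, and peline present → ondane forms (R1).
ondane and xanol present → belane forms (R4).
belane and xanol present → xelate forms (R9).
xelate and ondane present → elmane forms (R14).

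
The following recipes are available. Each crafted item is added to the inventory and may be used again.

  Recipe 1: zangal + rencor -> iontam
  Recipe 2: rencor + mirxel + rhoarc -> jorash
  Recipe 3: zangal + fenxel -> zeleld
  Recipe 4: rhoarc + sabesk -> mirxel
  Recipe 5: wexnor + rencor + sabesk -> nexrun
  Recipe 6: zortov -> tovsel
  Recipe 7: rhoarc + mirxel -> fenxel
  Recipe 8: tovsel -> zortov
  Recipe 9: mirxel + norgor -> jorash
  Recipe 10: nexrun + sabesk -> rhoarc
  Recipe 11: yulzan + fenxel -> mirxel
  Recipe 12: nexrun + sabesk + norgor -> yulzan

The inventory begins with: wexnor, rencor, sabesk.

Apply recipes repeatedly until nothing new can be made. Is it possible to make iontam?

iontam would need zangal and rencor (Recipe 1), but zangal is never obtained.

No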